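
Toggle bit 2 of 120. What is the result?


120 ^ (1 << 2) = 120 ^ 4 = 124

124


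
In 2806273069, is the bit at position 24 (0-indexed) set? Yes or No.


0b10100111010001000101010000101101, bit 24 = 1. Yes

Yes


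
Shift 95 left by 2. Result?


0b1011111 << 2 = 0b101111100 = 380

380


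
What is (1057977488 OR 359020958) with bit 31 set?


Step 1: 1057977488 | 359020958 = 1064271262
Step 2: 1064271262 | (1 << 31) = 1064271262 | 2147483648 = 3211754910

3211754910


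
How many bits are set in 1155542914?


0b1000100111000000010111110000010 has 12 set bits

12


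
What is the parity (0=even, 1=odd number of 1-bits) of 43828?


0b1010101100110100 has 8 ones => parity 0

0


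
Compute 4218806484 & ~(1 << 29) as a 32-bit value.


4218806484 & ~(1 << 29) = 3681935572

3681935572


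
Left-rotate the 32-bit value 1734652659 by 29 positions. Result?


Rotate 0b1100111011001001011001011110011 left by 29 (32-bit) = 0b1101100111011001001011001011110 = 1827444318

1827444318


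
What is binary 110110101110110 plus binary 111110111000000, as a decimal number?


110110101110110 + 111110111000000 = 1110101100110110 = 60214

60214


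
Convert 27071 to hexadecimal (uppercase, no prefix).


27071 = 69BF hex

69BF


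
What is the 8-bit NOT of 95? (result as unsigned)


~0b1011111 = 0b10100000 = 160 (8-bit unsigned)

160


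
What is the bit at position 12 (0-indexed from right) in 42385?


0b1010010110010001, position 12 = 0

0


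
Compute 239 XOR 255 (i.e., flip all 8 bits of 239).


239 ^ 255 = 16

16


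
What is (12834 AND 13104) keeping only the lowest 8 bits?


Step 1: 12834 & 13104 = 12832
Step 2: 12832 & 255 = 32

32


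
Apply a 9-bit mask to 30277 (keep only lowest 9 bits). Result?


30277 & 511 = 69

69


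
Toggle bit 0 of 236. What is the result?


236 ^ (1 << 0) = 236 ^ 1 = 237

237


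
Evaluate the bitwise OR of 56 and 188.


0b111000 | 0b10111100 = 0b10111100 = 188

188


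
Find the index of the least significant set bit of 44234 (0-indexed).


0b1010110011001010. Lowest set bit at position 1

1


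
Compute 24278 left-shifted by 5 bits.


0b101111011010110 << 5 = 0b10111101101011000000 = 776896

776896


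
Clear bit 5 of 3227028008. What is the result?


3227028008 & ~(1 << 5) = 3227027976

3227027976


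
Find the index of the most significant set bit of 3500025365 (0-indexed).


0b11010000100111100010011000010101. Highest set bit at position 31

31


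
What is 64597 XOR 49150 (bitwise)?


0b1111110001010101 ^ 0b1011111111111110 = 0b100001110101011 = 17323

17323


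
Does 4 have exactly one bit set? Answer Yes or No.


0b100. Only one bit set => Yes

Yes


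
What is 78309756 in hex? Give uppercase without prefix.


78309756 = 4AAE97C hex

4AAE97C


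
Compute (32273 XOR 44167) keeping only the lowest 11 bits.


Step 1: 32273 ^ 44167 = 53910
Step 2: 53910 & 2047 = 662

662


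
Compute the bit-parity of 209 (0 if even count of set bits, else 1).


0b11010001 has 4 ones => parity 0

0


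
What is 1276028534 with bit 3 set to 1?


1276028534 | (1 << 3) = 1276028534 | 8 = 1276028542

1276028542


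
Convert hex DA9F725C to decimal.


DA9F725C hex = 3667882588 decimal

3667882588


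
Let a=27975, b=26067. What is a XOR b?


27975 ^ 26067 = 2196

2196


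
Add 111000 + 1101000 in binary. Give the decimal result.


111000 + 1101000 = 10100000 = 160

160


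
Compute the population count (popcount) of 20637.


0b101000010011101 has 7 set bits

7


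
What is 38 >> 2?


0b100110 >> 2 = 0b1001 = 9

9


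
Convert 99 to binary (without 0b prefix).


99 = 1100011 in binary

1100011


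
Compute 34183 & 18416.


0b1000010110000111 & 0b100011111110000 = 0b10110000000 = 1408

1408


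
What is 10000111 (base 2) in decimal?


10000111 in decimal = 135

135


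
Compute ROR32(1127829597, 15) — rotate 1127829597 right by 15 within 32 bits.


Rotate 0b1000011001110010101000001011101 right by 15 (32-bit) = 0b10100000101110101000011001110010 = 2696578674

2696578674


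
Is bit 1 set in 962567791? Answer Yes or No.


0b111001010111111001111001101111, bit 1 = 1. Yes

Yes


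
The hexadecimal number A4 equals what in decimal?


A4 hex = 164 decimal

164


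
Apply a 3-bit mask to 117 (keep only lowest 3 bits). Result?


117 & 7 = 5

5


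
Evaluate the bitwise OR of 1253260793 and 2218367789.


0b1001010101100110011110111111001 | 0b10000100001110011001101100101101 = 0b11001110101110111011111111111101 = 3468410877

3468410877


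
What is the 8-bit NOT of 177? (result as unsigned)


~0b10110001 = 0b1001110 = 78 (8-bit unsigned)

78


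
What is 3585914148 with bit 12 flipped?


3585914148 ^ (1 << 12) = 3585914148 ^ 4096 = 3585910052

3585910052


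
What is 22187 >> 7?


0b101011010101011 >> 7 = 0b10101101 = 173

173


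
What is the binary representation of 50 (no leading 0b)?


50 = 110010 in binary

110010


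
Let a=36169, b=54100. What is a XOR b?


36169 ^ 54100 = 24093

24093


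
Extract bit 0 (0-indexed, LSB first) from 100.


0b1100100, position 0 = 0

0


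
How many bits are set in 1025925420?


0b111101001001100110000100101100 has 14 set bits

14


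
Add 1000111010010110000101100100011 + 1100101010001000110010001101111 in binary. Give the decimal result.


1000111010010110000101100100011 + 1100101010001000110010001101111 = 10101100100011110110111110010010 = 2895081362

2895081362


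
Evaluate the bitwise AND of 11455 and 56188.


0b10110010111111 & 0b1101101101111100 = 0b100000111100 = 2108

2108


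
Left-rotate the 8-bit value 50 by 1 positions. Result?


Rotate 0b110010 left by 1 (8-bit) = 0b1100100 = 100

100


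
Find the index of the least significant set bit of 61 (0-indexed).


0b111101. Lowest set bit at position 0

0


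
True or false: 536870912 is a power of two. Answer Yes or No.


0b100000000000000000000000000000. Only one bit set => Yes

Yes


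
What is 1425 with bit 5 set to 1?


1425 | (1 << 5) = 1425 | 32 = 1457

1457


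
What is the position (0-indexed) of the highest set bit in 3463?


0b110110000111. Highest set bit at position 11

11


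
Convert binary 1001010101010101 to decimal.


1001010101010101 in decimal = 38229

38229


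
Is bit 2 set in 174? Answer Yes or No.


0b10101110, bit 2 = 1. Yes

Yes


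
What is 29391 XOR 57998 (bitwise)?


0b111001011001111 ^ 0b1110001010001110 = 0b1001000001000001 = 36929

36929


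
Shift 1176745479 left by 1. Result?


0b1000110001000111011011000000111 << 1 = 0b10001100010001110110110000001110 = 2353490958

2353490958


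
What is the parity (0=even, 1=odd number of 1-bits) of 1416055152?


0b1010100011001110100100101110000 has 14 ones => parity 0

0


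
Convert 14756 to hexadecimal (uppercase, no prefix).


14756 = 39A4 hex

39A4


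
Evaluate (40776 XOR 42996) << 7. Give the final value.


Step 1: 40776 ^ 42996 = 14524
Step 2: 14524 << 7 = 1859072

1859072


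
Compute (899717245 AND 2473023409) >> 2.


Step 1: 899717245 & 2473023409 = 287313969
Step 2: 287313969 >> 2 = 71828492

71828492


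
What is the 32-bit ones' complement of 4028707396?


4028707396 ^ 4294967295 = 266259899

266259899


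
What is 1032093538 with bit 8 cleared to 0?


1032093538 & ~(1 << 8) = 1032093282

1032093282


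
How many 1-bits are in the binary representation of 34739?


0b1000011110110011 has 9 set bits

9


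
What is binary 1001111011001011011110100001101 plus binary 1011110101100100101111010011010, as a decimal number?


1001111011001011011110100001101 + 1011110101100100101111010011010 = 10101110000110000001101110100111 = 2920815527

2920815527


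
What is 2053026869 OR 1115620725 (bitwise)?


0b1111010010111101011010000110101 | 0b1000010011111110000010101110101 = 0b1111010011111111011010101110101 = 2055189877

2055189877


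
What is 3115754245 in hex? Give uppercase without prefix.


3115754245 = B9B6A305 hex

B9B6A305


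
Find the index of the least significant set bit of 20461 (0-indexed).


0b100111111101101. Lowest set bit at position 0

0


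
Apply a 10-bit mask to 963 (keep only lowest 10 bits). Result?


963 & 1023 = 963

963


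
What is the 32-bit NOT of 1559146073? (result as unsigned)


~0b1011100111011101010111001011001 = 0b10100011000100010101000110100110 = 2735821222 (32-bit unsigned)

2735821222


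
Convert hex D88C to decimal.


D88C hex = 55436 decimal

55436


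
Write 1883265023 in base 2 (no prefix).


1883265023 = 1110000010000000101011111111111 in binary

1110000010000000101011111111111


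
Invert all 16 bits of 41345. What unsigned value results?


41345 ^ 65535 = 24190

24190


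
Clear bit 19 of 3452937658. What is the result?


3452937658 & ~(1 << 19) = 3452413370

3452413370


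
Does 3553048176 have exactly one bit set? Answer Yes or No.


0b11010011110001110011011001110000. Multiple bits set => No

No


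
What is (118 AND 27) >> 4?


Step 1: 118 & 27 = 18
Step 2: 18 >> 4 = 1

1


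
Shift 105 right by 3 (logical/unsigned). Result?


0b1101001 >> 3 = 0b1101 = 13

13


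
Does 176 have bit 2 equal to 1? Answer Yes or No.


0b10110000, bit 2 = 0. No

No


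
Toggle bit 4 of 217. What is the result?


217 ^ (1 << 4) = 217 ^ 16 = 201

201


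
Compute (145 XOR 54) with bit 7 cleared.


Step 1: 145 ^ 54 = 167
Step 2: 167 & ~(1 << 7) = 39

39


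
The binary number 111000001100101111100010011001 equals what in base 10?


111000001100101111100010011001 in decimal = 942864537

942864537


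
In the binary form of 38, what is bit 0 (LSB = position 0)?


0b100110, position 0 = 0

0


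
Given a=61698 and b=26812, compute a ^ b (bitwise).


61698 ^ 26812 = 39358

39358


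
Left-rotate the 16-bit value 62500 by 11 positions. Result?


Rotate 0b1111010000100100 left by 11 (16-bit) = 0b10011110100001 = 10145

10145


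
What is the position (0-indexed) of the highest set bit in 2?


0b10. Highest set bit at position 1

1


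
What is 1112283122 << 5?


0b1000010010011000001011111110010 << 5 = 0b100001001001100000101111111001000000 = 35593059904

35593059904


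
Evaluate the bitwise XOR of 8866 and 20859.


0b10001010100010 ^ 0b101000101111011 = 0b111001111011001 = 29657

29657


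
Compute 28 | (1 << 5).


28 | (1 << 5) = 28 | 32 = 60

60


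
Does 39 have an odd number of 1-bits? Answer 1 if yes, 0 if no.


0b100111 has 4 ones => parity 0

0


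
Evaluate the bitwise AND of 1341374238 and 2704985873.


0b1001111111100111011111100011110 & 0b10100001001110101100111100010001 = 0b1001100101000111100010000 = 20090640

20090640


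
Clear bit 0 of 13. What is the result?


13 & ~(1 << 0) = 12

12


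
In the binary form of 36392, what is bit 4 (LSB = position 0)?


0b1000111000101000, position 4 = 0

0


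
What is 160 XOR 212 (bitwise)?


0b10100000 ^ 0b11010100 = 0b1110100 = 116

116


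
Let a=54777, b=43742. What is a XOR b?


54777 ^ 43742 = 32551

32551


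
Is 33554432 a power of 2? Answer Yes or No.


0b10000000000000000000000000. Only one bit set => Yes

Yes


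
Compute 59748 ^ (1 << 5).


59748 ^ (1 << 5) = 59748 ^ 32 = 59716

59716


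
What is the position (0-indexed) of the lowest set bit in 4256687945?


0b11111101101101111110011101001001. Lowest set bit at position 0

0


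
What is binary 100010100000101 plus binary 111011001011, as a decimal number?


100010100000101 + 111011001011 = 101001111010000 = 21456

21456


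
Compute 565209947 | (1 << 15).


565209947 | (1 << 15) = 565209947 | 32768 = 565242715

565242715


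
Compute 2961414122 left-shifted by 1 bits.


0b10110000100000111001011111101010 << 1 = 0b101100001000001110010111111010100 = 5922828244

5922828244


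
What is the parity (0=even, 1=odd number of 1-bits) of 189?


0b10111101 has 6 ones => parity 0

0


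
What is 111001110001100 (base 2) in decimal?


111001110001100 in decimal = 29580

29580


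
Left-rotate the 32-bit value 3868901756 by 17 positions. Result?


Rotate 0b11100110100110101100000101111100 left by 17 (32-bit) = 0b10000010111110011100110100110101 = 2197409077

2197409077


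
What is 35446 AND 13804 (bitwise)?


0b1000101001110110 & 0b11010111101100 = 0b1100100 = 100

100


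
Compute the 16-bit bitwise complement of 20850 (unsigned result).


~0b101000101110010 = 0b1010111010001101 = 44685 (16-bit unsigned)

44685


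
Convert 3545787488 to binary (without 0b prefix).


3545787488 = 11010011010110000110110001100000 in binary

11010011010110000110110001100000


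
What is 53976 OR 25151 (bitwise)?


0b1101001011011000 | 0b110001000111111 = 0b1111001011111111 = 62207

62207


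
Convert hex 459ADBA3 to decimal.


459ADBA3 hex = 1167776675 decimal

1167776675


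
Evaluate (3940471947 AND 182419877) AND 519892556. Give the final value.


Step 1: 3940471947 & 182419877 = 182354049
Step 2: 182354049 & 519892556 = 182222848

182222848


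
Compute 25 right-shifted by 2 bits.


0b11001 >> 2 = 0b110 = 6

6


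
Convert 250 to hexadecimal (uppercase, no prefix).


250 = FA hex

FA


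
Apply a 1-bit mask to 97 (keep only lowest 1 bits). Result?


97 & 1 = 1

1


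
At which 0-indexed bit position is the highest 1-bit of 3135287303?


0b10111010111000001011000000000111. Highest set bit at position 31

31


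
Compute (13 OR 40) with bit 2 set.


Step 1: 13 | 40 = 45
Step 2: 45 | (1 << 2) = 45 | 4 = 45

45


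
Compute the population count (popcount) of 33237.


0b1000000111010101 has 7 set bits

7


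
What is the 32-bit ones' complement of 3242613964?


3242613964 ^ 4294967295 = 1052353331

1052353331


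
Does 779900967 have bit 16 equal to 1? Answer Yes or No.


0b101110011111000101100000100111, bit 16 = 0. No

No


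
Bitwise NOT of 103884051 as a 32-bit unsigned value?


~0b110001100010010010100010011 = 0b11111001110011101101101011101100 = 4191083244 (32-bit unsigned)

4191083244


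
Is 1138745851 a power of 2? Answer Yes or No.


0b1000011110111111110000111111011. Multiple bits set => No

No


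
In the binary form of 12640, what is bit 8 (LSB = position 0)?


0b11000101100000, position 8 = 1

1


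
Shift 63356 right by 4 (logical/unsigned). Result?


0b1111011101111100 >> 4 = 0b111101110111 = 3959

3959


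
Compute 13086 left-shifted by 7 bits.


0b11001100011110 << 7 = 0b110011000111100000000 = 1675008

1675008


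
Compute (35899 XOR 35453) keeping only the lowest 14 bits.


Step 1: 35899 ^ 35453 = 1606
Step 2: 1606 & 16383 = 1606

1606


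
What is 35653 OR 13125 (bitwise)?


0b1000101101000101 | 0b11001101000101 = 0b1011101101000101 = 47941

47941


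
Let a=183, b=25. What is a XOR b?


183 ^ 25 = 174

174


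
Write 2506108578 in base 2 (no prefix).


2506108578 = 10010101011000000010111010100010 in binary

10010101011000000010111010100010


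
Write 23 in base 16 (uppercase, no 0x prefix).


23 = 17 hex

17


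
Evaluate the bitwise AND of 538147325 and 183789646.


0b100000000100110111100111111101 & 0b1010111101000110100001001110 = 0b100000110100001001100 = 1075276

1075276


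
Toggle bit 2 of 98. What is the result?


98 ^ (1 << 2) = 98 ^ 4 = 102

102


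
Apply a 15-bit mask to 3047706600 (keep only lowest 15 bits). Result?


3047706600 & 32767 = 20456

20456


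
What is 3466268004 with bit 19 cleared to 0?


3466268004 & ~(1 << 19) = 3465743716

3465743716


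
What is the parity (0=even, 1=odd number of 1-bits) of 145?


0b10010001 has 3 ones => parity 1

1


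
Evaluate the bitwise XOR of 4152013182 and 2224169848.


0b11110111011110101011000101111110 ^ 0b10000100100100100010001101111000 = 0b1110011111010001001001000000110 = 1944621574

1944621574


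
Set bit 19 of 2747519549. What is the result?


2747519549 | (1 << 19) = 2747519549 | 524288 = 2748043837

2748043837


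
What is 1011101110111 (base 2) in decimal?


1011101110111 in decimal = 6007

6007


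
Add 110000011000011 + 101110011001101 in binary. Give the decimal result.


110000011000011 + 101110011001101 = 1011110110010000 = 48528

48528


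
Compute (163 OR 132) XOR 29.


Step 1: 163 | 132 = 167
Step 2: 167 ^ 29 = 186

186


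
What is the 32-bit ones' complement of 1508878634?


1508878634 ^ 4294967295 = 2786088661

2786088661


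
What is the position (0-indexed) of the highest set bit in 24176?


0b101111001110000. Highest set bit at position 14

14


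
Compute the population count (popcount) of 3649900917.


0b11011001100011010001000101110101 has 16 set bits

16


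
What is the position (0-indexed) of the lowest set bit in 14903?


0b11101000110111. Lowest set bit at position 0

0


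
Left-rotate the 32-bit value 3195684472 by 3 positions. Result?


Rotate 0b10111110011110100100011001111000 left by 3 (32-bit) = 0b11110011110100100011001111000101 = 4090639301

4090639301


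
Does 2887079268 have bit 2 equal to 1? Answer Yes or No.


0b10101100000101010101010101100100, bit 2 = 1. Yes

Yes


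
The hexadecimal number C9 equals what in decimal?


C9 hex = 201 decimal

201


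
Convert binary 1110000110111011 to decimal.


1110000110111011 in decimal = 57787

57787


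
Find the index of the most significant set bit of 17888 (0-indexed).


0b100010111100000. Highest set bit at position 14

14


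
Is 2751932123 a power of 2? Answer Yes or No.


0b10100100000001110010011011011011. Multiple bits set => No

No


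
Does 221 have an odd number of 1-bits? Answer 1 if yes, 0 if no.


0b11011101 has 6 ones => parity 0

0


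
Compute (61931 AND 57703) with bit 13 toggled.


Step 1: 61931 & 57703 = 57699
Step 2: 57699 ^ (1 << 13) = 57699 ^ 8192 = 49507

49507


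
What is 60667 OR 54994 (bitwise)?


0b1110110011111011 | 0b1101011011010010 = 0b1111111011111011 = 65275

65275


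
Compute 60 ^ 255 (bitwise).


0b111100 ^ 0b11111111 = 0b11000011 = 195

195


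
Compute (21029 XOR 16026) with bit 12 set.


Step 1: 21029 ^ 16026 = 27839
Step 2: 27839 | (1 << 12) = 27839 | 4096 = 31935

31935


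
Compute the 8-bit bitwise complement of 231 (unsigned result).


~0b11100111 = 0b11000 = 24 (8-bit unsigned)

24


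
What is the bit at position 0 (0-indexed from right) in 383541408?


0b10110110111000110000010100000, position 0 = 0

0


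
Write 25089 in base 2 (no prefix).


25089 = 110001000000001 in binary

110001000000001


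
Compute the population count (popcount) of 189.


0b10111101 has 6 set bits

6


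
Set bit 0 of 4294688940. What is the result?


4294688940 | (1 << 0) = 4294688940 | 1 = 4294688941

4294688941


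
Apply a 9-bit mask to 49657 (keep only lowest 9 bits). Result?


49657 & 511 = 505

505


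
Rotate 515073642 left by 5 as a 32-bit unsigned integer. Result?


Rotate 0b11110101100110110011001101010 left by 5 (32-bit) = 0b11010110011011001100110101000011 = 3597454659

3597454659


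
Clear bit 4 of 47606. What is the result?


47606 & ~(1 << 4) = 47590

47590


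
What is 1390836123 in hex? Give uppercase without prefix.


1390836123 = 52E6799B hex

52E6799B


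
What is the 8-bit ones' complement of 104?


104 ^ 255 = 151

151


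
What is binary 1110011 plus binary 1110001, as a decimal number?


1110011 + 1110001 = 11100100 = 228

228


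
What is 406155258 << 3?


0b11000001101010110111111111010 << 3 = 0b11000001101010110111111111010000 = 3249242064

3249242064


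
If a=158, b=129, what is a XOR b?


158 ^ 129 = 31

31


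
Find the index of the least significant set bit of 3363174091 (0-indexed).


0b11001000011101011111011011001011. Lowest set bit at position 0

0


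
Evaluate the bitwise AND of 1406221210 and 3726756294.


0b1010011110100010011101110011010 & 0b11011110001000011100100111000110 = 0b1010010000000010000100110000010 = 1375799682

1375799682


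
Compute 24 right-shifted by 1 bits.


0b11000 >> 1 = 0b1100 = 12

12


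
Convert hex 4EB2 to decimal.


4EB2 hex = 20146 decimal

20146


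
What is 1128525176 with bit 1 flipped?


1128525176 ^ (1 << 1) = 1128525176 ^ 2 = 1128525178

1128525178


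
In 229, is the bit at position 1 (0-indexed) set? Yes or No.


0b11100101, bit 1 = 0. No

No


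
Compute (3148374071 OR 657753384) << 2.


Step 1: 3148374071 | 657753384 = 3216827711
Step 2: 3216827711 << 2 = 12867310844

12867310844


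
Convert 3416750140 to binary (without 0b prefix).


3416750140 = 11001011101001110111100000111100 in binary

11001011101001110111100000111100


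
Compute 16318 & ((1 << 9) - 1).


16318 & 511 = 446

446


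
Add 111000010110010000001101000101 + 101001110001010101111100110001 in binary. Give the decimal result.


111000010110010000001101000101 + 101001110001010101111100110001 = 1100010000111100110001001110110 = 1646158454

1646158454


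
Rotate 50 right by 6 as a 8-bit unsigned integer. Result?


Rotate 0b110010 right by 6 (8-bit) = 0b11001000 = 200

200


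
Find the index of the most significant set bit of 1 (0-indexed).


0b1. Highest set bit at position 0

0


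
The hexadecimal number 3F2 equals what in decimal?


3F2 hex = 1010 decimal

1010


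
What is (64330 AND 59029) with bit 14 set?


Step 1: 64330 & 59029 = 57856
Step 2: 57856 | (1 << 14) = 57856 | 16384 = 57856

57856


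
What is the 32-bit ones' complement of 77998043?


77998043 ^ 4294967295 = 4216969252

4216969252


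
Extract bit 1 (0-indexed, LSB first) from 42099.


0b1010010001110011, position 1 = 1

1


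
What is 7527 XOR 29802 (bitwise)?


0b1110101100111 ^ 0b111010001101010 = 0b110100100001101 = 26893

26893


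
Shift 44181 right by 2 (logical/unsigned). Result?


0b1010110010010101 >> 2 = 0b10101100100101 = 11045

11045


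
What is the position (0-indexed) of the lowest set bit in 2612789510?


0b10011011101111000000000100000110. Lowest set bit at position 1

1


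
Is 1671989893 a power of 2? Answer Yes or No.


0b1100011101010001000101010000101. Multiple bits set => No

No


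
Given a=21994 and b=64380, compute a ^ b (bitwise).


21994 ^ 64380 = 44694

44694


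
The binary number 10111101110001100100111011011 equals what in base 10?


10111101110001100100111011011 in decimal = 397986267

397986267


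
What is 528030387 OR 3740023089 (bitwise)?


0b11111011110010001101010110011 | 0b11011110111011000011100100110001 = 0b11011111111111010011101110110011 = 3757915059

3757915059


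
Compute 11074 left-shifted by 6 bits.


0b10101101000010 << 6 = 0b10101101000010000000 = 708736

708736


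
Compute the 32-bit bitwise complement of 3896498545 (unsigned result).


~0b11101000001111111101100101110001 = 0b10111110000000010011010001110 = 398468750 (32-bit unsigned)

398468750


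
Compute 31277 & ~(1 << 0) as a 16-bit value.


31277 & ~(1 << 0) = 31276

31276


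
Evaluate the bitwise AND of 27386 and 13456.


0b110101011111010 & 0b11010010010000 = 0b10000010010000 = 8336

8336


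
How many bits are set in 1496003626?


0b1011001001010110011010000101010 has 14 set bits

14


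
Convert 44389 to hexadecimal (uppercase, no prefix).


44389 = AD65 hex

AD65


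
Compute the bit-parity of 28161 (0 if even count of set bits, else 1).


0b110111000000001 has 6 ones => parity 0

0


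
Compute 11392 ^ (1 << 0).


11392 ^ (1 << 0) = 11392 ^ 1 = 11393

11393


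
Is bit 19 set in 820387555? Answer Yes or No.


0b110000111001100001111011100011, bit 19 = 0. No

No


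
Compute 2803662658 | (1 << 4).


2803662658 | (1 << 4) = 2803662658 | 16 = 2803662674

2803662674


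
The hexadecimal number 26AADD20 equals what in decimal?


26AADD20 hex = 648731936 decimal

648731936


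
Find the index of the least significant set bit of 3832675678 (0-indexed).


0b11100100011100011111110101011110. Lowest set bit at position 1

1


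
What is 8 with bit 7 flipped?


8 ^ (1 << 7) = 8 ^ 128 = 136

136


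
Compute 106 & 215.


0b1101010 & 0b11010111 = 0b1000010 = 66

66


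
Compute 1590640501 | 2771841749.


0b1011110110011110011111101110101 | 0b10100101001101101111001011010101 = 0b11111111111111111111111111110101 = 4294967285

4294967285


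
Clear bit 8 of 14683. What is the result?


14683 & ~(1 << 8) = 14427

14427


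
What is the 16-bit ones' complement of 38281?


38281 ^ 65535 = 27254

27254


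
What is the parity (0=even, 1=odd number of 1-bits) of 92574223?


0b101100001001001001000001111 has 11 ones => parity 1

1


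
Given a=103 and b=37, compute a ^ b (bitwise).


103 ^ 37 = 66

66


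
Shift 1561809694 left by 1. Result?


0b1011101000101110101001100011110 << 1 = 0b10111010001011101010011000111100 = 3123619388

3123619388


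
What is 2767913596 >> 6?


0b10100100111110110000001001111100 >> 6 = 0b10100100111110110000001001 = 43248649

43248649


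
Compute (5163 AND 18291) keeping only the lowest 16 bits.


Step 1: 5163 & 18291 = 1059
Step 2: 1059 & 65535 = 1059

1059


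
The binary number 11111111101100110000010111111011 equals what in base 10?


11111111101100110000010111111011 in decimal = 4289922555

4289922555


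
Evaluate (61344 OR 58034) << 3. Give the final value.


Step 1: 61344 | 58034 = 61362
Step 2: 61362 << 3 = 490896

490896


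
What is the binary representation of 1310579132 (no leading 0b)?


1310579132 = 1001110000111011101100110111100 in binary

1001110000111011101100110111100


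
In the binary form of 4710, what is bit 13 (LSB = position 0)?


0b1001001100110, position 13 = 0

0


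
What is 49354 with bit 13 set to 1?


49354 | (1 << 13) = 49354 | 8192 = 57546

57546


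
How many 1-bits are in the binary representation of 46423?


0b1011010101010111 has 10 set bits

10


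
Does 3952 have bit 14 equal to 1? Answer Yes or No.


0b111101110000, bit 14 = 0. No

No


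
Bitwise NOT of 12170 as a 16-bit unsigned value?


~0b10111110001010 = 0b1101000001110101 = 53365 (16-bit unsigned)

53365


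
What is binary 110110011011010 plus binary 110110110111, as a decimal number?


110110011011010 + 110110110111 = 111101010010001 = 31377

31377


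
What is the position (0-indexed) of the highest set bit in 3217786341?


0b10111111110010111000010111100101. Highest set bit at position 31

31


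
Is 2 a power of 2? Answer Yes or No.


0b10. Only one bit set => Yes

Yes


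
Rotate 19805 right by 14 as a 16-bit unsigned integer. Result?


Rotate 0b100110101011101 right by 14 (16-bit) = 0b11010101110101 = 13685

13685


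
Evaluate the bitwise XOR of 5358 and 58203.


0b1010011101110 ^ 0b1110001101011011 = 0b1111011110110101 = 63413

63413


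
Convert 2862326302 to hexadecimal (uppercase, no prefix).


2862326302 = AA9BA21E hex

AA9BA21E


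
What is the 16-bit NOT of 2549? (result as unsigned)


~0b100111110101 = 0b1111011000001010 = 62986 (16-bit unsigned)

62986


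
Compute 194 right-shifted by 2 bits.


0b11000010 >> 2 = 0b110000 = 48

48


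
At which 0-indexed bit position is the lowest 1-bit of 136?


0b10001000. Lowest set bit at position 3

3


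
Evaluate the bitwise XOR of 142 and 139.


0b10001110 ^ 0b10001011 = 0b101 = 5

5


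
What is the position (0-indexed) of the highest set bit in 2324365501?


0b10001010100010110000000010111101. Highest set bit at position 31

31


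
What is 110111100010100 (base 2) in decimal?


110111100010100 in decimal = 28436

28436


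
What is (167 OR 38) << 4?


Step 1: 167 | 38 = 167
Step 2: 167 << 4 = 2672

2672


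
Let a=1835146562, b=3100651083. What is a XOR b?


1835146562 ^ 3100651083 = 3585225481

3585225481


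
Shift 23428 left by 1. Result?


0b101101110000100 << 1 = 0b1011011100001000 = 46856

46856


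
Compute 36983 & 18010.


0b1001000001110111 & 0b100011001011010 = 0b1010010 = 82

82


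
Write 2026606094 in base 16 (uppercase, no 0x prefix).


2026606094 = 78CB8E0E hex

78CB8E0E


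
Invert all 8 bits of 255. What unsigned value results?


255 ^ 255 = 0

0


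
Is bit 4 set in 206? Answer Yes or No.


0b11001110, bit 4 = 0. No

No


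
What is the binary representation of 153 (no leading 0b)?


153 = 10011001 in binary

10011001


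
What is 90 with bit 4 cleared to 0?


90 & ~(1 << 4) = 74

74


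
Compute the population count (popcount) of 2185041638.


0b10000010001111010001011011100110 has 15 set bits

15


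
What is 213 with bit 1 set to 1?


213 | (1 << 1) = 213 | 2 = 215

215


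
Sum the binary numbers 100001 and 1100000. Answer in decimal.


100001 + 1100000 = 10000001 = 129

129


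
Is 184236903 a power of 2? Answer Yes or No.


0b1010111110110011101101100111. Multiple bits set => No

No


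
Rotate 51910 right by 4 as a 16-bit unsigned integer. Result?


Rotate 0b1100101011000110 right by 4 (16-bit) = 0b110110010101100 = 27820

27820


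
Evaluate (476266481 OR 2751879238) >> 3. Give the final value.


Step 1: 476266481 | 2751879238 = 3160899575
Step 2: 3160899575 >> 3 = 395112446

395112446


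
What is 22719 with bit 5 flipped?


22719 ^ (1 << 5) = 22719 ^ 32 = 22687

22687


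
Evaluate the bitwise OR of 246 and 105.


0b11110110 | 0b1101001 = 0b11111111 = 255

255


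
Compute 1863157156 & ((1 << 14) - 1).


1863157156 & 16383 = 1444

1444


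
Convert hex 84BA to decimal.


84BA hex = 33978 decimal

33978


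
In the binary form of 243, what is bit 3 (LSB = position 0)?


0b11110011, position 3 = 0

0


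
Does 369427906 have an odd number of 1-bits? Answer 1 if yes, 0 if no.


0b10110000001010000010111000010 has 10 ones => parity 0

0


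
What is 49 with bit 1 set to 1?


49 | (1 << 1) = 49 | 2 = 51

51


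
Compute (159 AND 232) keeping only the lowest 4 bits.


Step 1: 159 & 232 = 136
Step 2: 136 & 15 = 8

8


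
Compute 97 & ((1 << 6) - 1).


97 & 63 = 33

33


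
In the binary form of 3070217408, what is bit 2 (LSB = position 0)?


0b10110110111111111100110011000000, position 2 = 0

0


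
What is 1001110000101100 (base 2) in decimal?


1001110000101100 in decimal = 39980

39980


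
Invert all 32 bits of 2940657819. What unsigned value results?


2940657819 ^ 4294967295 = 1354309476

1354309476


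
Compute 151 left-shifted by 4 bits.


0b10010111 << 4 = 0b100101110000 = 2416

2416


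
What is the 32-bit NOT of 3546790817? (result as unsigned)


~0b11010011011001111011101110100001 = 0b101100100110000100010001011110 = 748176478 (32-bit unsigned)

748176478


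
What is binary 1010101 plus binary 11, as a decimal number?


1010101 + 11 = 1011000 = 88

88


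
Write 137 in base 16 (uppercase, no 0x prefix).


137 = 89 hex

89


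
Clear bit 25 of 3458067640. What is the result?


3458067640 & ~(1 << 25) = 3424513208

3424513208


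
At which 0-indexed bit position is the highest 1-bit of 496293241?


0b11101100101001101010101111001. Highest set bit at position 28

28


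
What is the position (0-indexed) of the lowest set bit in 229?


0b11100101. Lowest set bit at position 0

0


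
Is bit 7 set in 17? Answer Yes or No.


0b10001, bit 7 = 0. No

No


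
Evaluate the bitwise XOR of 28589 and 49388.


0b110111110101101 ^ 0b1100000011101100 = 0b1010111101000001 = 44865

44865


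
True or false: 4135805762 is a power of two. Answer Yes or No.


0b11110110100000110110001101000010. Multiple bits set => No

No


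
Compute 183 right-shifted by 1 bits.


0b10110111 >> 1 = 0b1011011 = 91

91


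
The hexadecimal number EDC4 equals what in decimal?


EDC4 hex = 60868 decimal

60868


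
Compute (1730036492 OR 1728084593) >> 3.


Step 1: 1730036492 | 1728084593 = 1730050941
Step 2: 1730050941 >> 3 = 216256367

216256367


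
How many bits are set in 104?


0b1101000 has 3 set bits

3


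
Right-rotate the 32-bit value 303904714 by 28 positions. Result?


Rotate 0b10010000111010011011111001010 right by 28 (32-bit) = 0b100001110100110111110010100001 = 567508129

567508129


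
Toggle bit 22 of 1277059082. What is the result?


1277059082 ^ (1 << 22) = 1277059082 ^ 4194304 = 1281253386

1281253386


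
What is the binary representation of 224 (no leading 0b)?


224 = 11100000 in binary

11100000


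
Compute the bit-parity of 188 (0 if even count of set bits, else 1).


0b10111100 has 5 ones => parity 1

1


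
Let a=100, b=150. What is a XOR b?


100 ^ 150 = 242

242


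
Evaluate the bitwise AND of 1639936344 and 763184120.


0b1100001101111110111000101011000 & 0b101101011111010100001111111000 = 0b100001001111010100000101011000 = 557662552

557662552


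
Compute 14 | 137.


0b1110 | 0b10001001 = 0b10001111 = 143

143


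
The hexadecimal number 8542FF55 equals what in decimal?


8542FF55 hex = 2235760469 decimal

2235760469


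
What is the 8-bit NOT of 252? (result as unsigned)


~0b11111100 = 0b11 = 3 (8-bit unsigned)

3


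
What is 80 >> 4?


0b1010000 >> 4 = 0b101 = 5

5


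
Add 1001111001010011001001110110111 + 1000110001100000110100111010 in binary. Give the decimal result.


1001111001010011001001110110111 + 1000110001100000110100111010 = 1010111111011111010000011110001 = 1475322097

1475322097


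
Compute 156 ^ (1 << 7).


156 ^ (1 << 7) = 156 ^ 128 = 28

28


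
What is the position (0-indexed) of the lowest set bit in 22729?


0b101100011001001. Lowest set bit at position 0

0


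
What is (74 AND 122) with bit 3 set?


Step 1: 74 & 122 = 74
Step 2: 74 | (1 << 3) = 74 | 8 = 74

74


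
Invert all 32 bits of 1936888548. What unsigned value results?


1936888548 ^ 4294967295 = 2358078747

2358078747


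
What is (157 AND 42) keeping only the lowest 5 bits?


Step 1: 157 & 42 = 8
Step 2: 8 & 31 = 8

8


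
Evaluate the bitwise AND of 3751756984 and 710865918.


0b11011111100111110100010010111000 & 0b101010010111101111001111111110 = 0b1010000111100100000010111000 = 169754808

169754808


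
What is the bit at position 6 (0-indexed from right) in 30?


0b11110, position 6 = 0

0


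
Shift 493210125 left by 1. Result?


0b11101011001011100101000001101 << 1 = 0b111010110010111001010000011010 = 986420250

986420250


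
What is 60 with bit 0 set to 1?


60 | (1 << 0) = 60 | 1 = 61

61


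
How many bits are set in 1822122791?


0b1101100100110110110001100100111 has 17 set bits

17


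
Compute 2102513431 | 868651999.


0b1111101010100011100111100010111 | 0b110011110001101001001111011111 = 0b1111111110101111101111111011111 = 2144853983

2144853983


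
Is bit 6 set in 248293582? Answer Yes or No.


0b1110110011001010100011001110, bit 6 = 1. Yes

Yes


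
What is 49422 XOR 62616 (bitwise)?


0b1100000100001110 ^ 0b1111010010011000 = 0b11010110010110 = 13718

13718


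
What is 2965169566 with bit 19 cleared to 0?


2965169566 & ~(1 << 19) = 2964645278

2964645278


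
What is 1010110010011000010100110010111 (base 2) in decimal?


1010110010011000010100110010111 in decimal = 1447831959

1447831959


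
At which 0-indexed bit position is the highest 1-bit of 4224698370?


0b11111011110011111100100000000010. Highest set bit at position 31

31


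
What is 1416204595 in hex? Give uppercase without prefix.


1416204595 = 54699133 hex

54699133


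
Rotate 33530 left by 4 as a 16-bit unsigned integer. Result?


Rotate 0b1000001011111010 left by 4 (16-bit) = 0b10111110101000 = 12200

12200


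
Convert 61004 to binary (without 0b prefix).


61004 = 1110111001001100 in binary

1110111001001100


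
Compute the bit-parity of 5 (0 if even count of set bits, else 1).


0b101 has 2 ones => parity 0

0


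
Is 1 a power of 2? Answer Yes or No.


0b1. Only one bit set => Yes

Yes


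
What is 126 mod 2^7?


126 & 127 = 126

126


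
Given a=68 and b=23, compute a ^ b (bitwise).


68 ^ 23 = 83

83


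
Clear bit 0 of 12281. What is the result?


12281 & ~(1 << 0) = 12280

12280


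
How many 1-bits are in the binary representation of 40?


0b101000 has 2 set bits

2


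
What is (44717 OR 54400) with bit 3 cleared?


Step 1: 44717 | 54400 = 65197
Step 2: 65197 & ~(1 << 3) = 65189

65189


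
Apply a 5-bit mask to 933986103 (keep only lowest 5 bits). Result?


933986103 & 31 = 23

23


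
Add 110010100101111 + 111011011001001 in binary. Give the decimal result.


110010100101111 + 111011011001001 = 1101101111111000 = 56312

56312


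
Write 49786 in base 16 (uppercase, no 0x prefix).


49786 = C27A hex

C27A


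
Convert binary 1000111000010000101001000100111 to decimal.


1000111000010000101001000100111 in decimal = 1191727655

1191727655


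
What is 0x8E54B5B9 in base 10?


8E54B5B9 hex = 2387916217 decimal

2387916217


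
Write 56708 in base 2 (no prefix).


56708 = 1101110110000100 in binary

1101110110000100


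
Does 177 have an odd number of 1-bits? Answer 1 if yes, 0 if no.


0b10110001 has 4 ones => parity 0

0


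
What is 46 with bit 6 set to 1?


46 | (1 << 6) = 46 | 64 = 110

110


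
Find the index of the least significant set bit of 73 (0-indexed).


0b1001001. Lowest set bit at position 0

0


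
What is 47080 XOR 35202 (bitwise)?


0b1011011111101000 ^ 0b1000100110000010 = 0b11111001101010 = 15978

15978


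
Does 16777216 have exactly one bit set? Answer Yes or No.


0b1000000000000000000000000. Only one bit set => Yes

Yes


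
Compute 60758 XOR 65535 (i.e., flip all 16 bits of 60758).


60758 ^ 65535 = 4777

4777


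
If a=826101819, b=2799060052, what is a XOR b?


826101819 ^ 2799060052 = 2548765807

2548765807


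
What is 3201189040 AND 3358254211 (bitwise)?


0b10111110110011100100010010110000 & 0b11001000001010101110010010000011 = 0b10001000000010100100010010000000 = 2282374272

2282374272


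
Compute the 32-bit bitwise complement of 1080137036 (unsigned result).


~0b1000000011000011001010101001100 = 0b10111111100111100110101010110011 = 3214830259 (32-bit unsigned)

3214830259


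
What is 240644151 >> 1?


0b1110010101111111000000110111 >> 1 = 0b111001010111111100000011011 = 120322075

120322075


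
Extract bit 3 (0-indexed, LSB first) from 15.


0b1111, position 3 = 1

1
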